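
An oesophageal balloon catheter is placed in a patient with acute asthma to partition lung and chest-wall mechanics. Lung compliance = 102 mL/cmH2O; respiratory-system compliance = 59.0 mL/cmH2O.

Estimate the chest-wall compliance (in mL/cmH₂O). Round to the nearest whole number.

140

1/Ccw = 1/Crs − 1/CL.
1/Ccw = 1/59.0 − 1/102 = 0.007145.
Ccw = 139.96 mL/cmH2O.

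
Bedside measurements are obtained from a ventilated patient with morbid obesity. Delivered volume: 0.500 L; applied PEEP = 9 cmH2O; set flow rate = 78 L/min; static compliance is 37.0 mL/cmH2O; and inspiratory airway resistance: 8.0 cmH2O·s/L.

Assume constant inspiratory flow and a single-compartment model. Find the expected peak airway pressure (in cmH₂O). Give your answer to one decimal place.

Flow: 78 L/min ÷ 60 = 1.3 L/s.
Equation of motion (constant flow): PIP = Vt/C + R·V̇ + PEEP.
PIP = 500/37.0 + 8.0×1.3 + 9 = 13.514 + 10.4 + 9 = 32.914 cmH2O.

32.9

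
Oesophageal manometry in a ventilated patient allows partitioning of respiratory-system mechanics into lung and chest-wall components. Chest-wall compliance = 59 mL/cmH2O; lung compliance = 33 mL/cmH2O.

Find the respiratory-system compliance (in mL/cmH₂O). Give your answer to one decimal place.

Lung and chest wall are elastances in series: 1/Crs = 1/CL + 1/Ccw.
1/Crs = 1/33 + 1/59 = 0.04725.
Crs = 21.164 mL/cmH2O.

21.2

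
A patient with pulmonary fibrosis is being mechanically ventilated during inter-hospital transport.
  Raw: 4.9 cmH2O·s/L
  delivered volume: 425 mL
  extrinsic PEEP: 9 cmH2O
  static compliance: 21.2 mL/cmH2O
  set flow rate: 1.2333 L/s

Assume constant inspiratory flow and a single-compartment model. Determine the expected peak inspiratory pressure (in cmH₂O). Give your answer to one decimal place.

Equation of motion (constant flow): PIP = Vt/C + R·V̇ + PEEP.
PIP = 425/21.2 + 4.9×1.2333 + 9 = 20.047 + 6.043 + 9 = 35.09 cmH2O.

35.1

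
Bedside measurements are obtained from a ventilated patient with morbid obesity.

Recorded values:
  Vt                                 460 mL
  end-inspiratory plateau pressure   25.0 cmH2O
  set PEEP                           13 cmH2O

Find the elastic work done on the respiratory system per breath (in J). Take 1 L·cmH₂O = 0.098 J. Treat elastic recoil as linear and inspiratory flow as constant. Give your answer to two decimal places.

0.27

Elastic work ≈ ½ × (Pplat − PEEP) × Vt = 0.5 × (25.0 − 13) × 0.460 L = 0.5 × 12.0 × 0.460 = 2.76 L·cmH2O.
× 0.098 J/(L·cmH2O) → 0.2705 J.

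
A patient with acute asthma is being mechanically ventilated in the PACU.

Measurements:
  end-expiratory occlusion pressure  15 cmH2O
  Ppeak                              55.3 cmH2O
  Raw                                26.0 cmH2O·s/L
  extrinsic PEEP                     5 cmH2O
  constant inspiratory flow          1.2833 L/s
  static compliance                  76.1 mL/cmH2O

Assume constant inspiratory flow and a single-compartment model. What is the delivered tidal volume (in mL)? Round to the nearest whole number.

Total PEEP = 15 cmH2O (set 5 + intrinsic 10); this is the baseline alveolar pressure.
Equation of motion (constant flow): PIP = Vt/C + R·V̇ + PEEP.
Vt/C = PIP − R·V̇ − PEEP = 55.3 − 33.366 − 15 = 6.934 cmH2O.
Vt = C × 6.934 = 76.1 × 6.934 = 527.68 mL.

528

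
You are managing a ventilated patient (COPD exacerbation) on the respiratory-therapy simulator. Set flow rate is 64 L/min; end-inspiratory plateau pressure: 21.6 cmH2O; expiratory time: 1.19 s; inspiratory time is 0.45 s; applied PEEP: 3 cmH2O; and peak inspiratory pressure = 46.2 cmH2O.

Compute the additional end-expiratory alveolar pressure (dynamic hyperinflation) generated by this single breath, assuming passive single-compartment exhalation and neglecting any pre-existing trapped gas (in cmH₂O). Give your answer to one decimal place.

Flow: 64 L/min ÷ 60 = 1.0667 L/s.
Vt = flow × Ti = 1.0667 L/s × 0.45 s × 1000 mL/L = 480.02 mL.
R = (PIP − Pplat)/V̇ = (46.2 − 21.6) / 1.0667 = 24.6/1.0667 = 23.062 cmH2O·s/L.
C = Vt/(Pplat − PEEP) = 480.02 / (21.6 − 3) = 480.02/18.6 = 25.808 mL/cmH2O.
τ = R × C = 23.062 × 0.02581 L/cmH2O = 0.5952 s.
Fraction remaining = e^(−Te/τ) = e^(−1.19/0.5952) = 0.1354; trapped volume = 480.02 × 0.1354 = 64.995 mL.
Additional alveolar pressure from trapping ≈ V_trapped / C = 64.995 / 25.808 = 2.518 cmH2O.

2.5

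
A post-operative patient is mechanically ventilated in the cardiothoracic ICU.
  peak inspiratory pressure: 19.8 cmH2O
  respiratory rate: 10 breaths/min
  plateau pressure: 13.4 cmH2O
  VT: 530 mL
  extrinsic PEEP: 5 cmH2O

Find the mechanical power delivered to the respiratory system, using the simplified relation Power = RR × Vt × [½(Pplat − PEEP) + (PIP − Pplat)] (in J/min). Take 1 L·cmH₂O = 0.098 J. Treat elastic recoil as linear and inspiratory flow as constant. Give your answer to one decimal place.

Per-breath work = Vt × [½(Pplat−PEEP) + (PIP−Pplat)] = 0.530 × [0.5×8.4 + 6.4] = 0.530 × 10.6 = 5.618 L·cmH2O.
Power = 10 × 5.618 = 56.18 L·cmH2O/min.
× 0.098 J/(L·cmH2O) → 5.506 J/min.

5.5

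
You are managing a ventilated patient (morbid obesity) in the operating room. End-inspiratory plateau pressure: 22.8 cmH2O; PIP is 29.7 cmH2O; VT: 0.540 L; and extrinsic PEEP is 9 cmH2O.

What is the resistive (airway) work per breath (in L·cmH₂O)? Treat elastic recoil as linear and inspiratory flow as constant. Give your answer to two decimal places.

3.73

With constant inspiratory flow the resistive pressure is constant at PIP − Pplat = 29.7 − 22.8 = 6.9 cmH2O, so resistive work = 6.9 × 0.540 = 3.726 L·cmH2O.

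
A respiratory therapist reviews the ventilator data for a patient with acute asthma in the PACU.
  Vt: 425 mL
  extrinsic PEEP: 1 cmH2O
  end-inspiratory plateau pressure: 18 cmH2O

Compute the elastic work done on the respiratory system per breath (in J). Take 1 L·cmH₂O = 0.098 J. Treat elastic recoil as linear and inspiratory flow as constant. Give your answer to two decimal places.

Elastic work ≈ ½ × (Pplat − PEEP) × Vt = 0.5 × (18 − 1) × 0.425 L = 0.5 × 17.0 × 0.425 = 3.613 L·cmH2O.
× 0.098 J/(L·cmH2O) → 0.3541 J.

0.35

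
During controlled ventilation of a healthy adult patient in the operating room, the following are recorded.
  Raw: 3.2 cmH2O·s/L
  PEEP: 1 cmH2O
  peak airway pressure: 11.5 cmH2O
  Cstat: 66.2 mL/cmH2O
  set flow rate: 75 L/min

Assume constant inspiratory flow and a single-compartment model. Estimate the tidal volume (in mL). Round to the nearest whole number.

430

Flow: 75 L/min ÷ 60 = 1.25 L/s.
Equation of motion (constant flow): PIP = Vt/C + R·V̇ + PEEP.
Vt/C = PIP − R·V̇ − PEEP = 11.5 − 4.0 − 1 = 6.5 cmH2O.
Vt = C × 6.5 = 66.2 × 6.5 = 430.3 mL.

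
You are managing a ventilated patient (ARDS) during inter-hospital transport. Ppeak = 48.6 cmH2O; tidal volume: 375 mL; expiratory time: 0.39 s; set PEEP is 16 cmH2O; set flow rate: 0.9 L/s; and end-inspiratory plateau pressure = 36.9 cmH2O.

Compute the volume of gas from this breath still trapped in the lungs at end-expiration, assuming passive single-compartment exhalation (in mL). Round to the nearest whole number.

R = (PIP − Pplat)/V̇ = (48.6 − 36.9) / 0.9 = 11.7/0.9 = 13.0 cmH2O·s/L.
C = Vt/(Pplat − PEEP) = 375.0 / (36.9 − 16) = 375.0/20.9 = 17.943 mL/cmH2O.
τ = R × C = 13.0 × 0.01794 L/cmH2O = 0.2332 s.
Fraction remaining = e^(−Te/τ) = e^(−0.39/0.2332) = 0.1878.
Trapped volume = 375.0 × 0.1878 = 70.425 mL.

70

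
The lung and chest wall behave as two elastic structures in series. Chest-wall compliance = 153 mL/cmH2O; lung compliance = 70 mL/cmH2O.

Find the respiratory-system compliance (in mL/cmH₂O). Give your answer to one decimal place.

48.0

Lung and chest wall are elastances in series: 1/Crs = 1/CL + 1/Ccw.
1/Crs = 1/70 + 1/153 = 0.02082.
Crs = 48.031 mL/cmH2O.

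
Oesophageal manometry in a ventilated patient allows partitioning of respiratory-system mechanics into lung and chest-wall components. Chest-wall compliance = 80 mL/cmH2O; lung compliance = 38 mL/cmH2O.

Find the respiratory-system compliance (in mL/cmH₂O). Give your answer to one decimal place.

25.8

Lung and chest wall are elastances in series: 1/Crs = 1/CL + 1/Ccw.
1/Crs = 1/38 + 1/80 = 0.03882.
Crs = 25.76 mL/cmH2O.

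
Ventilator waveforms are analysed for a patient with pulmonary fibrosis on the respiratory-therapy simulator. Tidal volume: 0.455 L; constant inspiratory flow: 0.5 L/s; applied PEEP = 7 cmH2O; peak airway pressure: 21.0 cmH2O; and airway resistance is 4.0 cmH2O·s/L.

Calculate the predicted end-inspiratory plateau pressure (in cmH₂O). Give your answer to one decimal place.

19.0

Pplat = PIP − Raw × flow = 21.0 − 4.0 × 0.5 = 21.0 − 2.0 = 19.0 cmH2O.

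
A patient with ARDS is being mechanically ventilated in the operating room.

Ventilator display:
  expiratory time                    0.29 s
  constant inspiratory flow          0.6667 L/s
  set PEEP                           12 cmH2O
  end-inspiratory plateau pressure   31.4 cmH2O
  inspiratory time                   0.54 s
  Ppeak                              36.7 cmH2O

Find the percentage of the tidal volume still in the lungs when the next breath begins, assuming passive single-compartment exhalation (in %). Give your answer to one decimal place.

Vt = flow × Ti = 0.6667 L/s × 0.54 s × 1000 mL/L = 360.02 mL.
R = (PIP − Pplat)/V̇ = (36.7 − 31.4) / 0.6667 = 5.3/0.6667 = 7.95 cmH2O·s/L.
C = Vt/(Pplat − PEEP) = 360.02 / (31.4 − 12) = 360.02/19.4 = 18.558 mL/cmH2O.
τ = R × C = 7.95 × 0.01856 L/cmH2O = 0.1476 s.
Fraction remaining at end-expiration = e^(−Te/τ) = e^(−0.29/0.1476) = 0.1402 → 14.02%.

14.0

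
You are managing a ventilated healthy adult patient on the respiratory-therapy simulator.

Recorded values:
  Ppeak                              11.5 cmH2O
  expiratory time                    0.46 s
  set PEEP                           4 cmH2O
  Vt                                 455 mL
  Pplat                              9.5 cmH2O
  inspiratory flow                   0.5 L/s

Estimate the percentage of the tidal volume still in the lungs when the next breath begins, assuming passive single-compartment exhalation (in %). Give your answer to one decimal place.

24.9

R = (PIP − Pplat)/V̇ = (11.5 − 9.5) / 0.5 = 2.0/0.5 = 4.0 cmH2O·s/L.
C = Vt/(Pplat − PEEP) = 455.0 / (9.5 − 4) = 455.0/5.5 = 82.727 mL/cmH2O.
τ = R × C = 4.0 × 0.08273 L/cmH2O = 0.3309 s.
Fraction remaining at end-expiration = e^(−Te/τ) = e^(−0.46/0.3309) = 0.249 → 24.9%.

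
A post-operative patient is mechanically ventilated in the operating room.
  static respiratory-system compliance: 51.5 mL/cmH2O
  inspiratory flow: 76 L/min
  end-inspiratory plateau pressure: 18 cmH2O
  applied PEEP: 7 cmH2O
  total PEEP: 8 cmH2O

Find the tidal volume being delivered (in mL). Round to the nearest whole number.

515

End-expiratory occlusion gives total PEEP = 8 cmH2O (intrinsic PEEP = 8 − 7 = 1). Use total PEEP for the elastic gradient.
Vt = Cstat × (Pplat − PEEPtotal) = 51.5 × (18 − 8) = 51.5 × 10.0 = 515.0 mL.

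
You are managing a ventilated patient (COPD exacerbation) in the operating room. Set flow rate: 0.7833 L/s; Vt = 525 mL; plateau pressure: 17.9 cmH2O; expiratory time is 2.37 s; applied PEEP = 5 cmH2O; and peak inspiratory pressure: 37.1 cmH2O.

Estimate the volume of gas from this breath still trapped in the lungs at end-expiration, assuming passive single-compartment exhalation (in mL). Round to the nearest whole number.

49

R = (PIP − Pplat)/V̇ = (37.1 − 17.9) / 0.7833 = 19.2/0.7833 = 24.512 cmH2O·s/L.
C = Vt/(Pplat − PEEP) = 525.0 / (17.9 − 5) = 525.0/12.9 = 40.698 mL/cmH2O.
τ = R × C = 24.512 × 0.0407 L/cmH2O = 0.9976 s.
Fraction remaining = e^(−Te/τ) = e^(−2.37/0.9976) = 0.09295.
Trapped volume = 525.0 × 0.09295 = 48.799 mL.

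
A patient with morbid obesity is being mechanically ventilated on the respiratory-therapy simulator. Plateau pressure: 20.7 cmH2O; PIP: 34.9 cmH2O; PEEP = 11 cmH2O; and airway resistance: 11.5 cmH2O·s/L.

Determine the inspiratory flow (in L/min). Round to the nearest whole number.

flow = (PIP − Pplat) / Raw = (34.9 − 20.7) / 11.5 = 1.235 L/s × 60 = 74.1 L/min.

74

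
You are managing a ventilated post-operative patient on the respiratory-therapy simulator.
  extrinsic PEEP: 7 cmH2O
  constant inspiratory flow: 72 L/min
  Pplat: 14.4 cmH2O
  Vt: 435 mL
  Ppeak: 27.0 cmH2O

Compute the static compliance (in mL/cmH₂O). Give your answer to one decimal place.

Cstat = Vt / (Pplat − PEEP) = 435 / (14.4 − 7) = 435 / 7.4 = 58.784 mL/cmH2O.

58.8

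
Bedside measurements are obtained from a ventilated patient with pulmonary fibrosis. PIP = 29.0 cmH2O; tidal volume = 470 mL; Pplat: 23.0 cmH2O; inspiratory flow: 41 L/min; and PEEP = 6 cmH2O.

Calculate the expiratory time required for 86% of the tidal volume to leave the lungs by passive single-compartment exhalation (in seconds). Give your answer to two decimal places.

Flow: 41 L/min ÷ 60 = 0.6833 L/s.
R = (PIP − Pplat)/V̇ = (29.0 − 23.0) / 0.6833 = 6.0/0.6833 = 8.781 cmH2O·s/L.
C = Vt/(Pplat − PEEP) = 470.0 / (23.0 − 6) = 470.0/17.0 = 27.647 mL/cmH2O.
τ = R × C = 8.781 × 0.02765 L/cmH2O = 0.2428 s.
t = −τ·ln(1 − 0.86) = −0.2428·ln(0.14) = 0.4774 s.

0.48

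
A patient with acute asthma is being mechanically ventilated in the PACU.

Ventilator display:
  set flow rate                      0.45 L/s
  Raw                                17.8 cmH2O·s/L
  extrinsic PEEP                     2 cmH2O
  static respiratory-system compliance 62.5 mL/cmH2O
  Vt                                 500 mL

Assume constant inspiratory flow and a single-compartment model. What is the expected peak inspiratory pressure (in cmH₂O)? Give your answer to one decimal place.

Equation of motion (constant flow): PIP = Vt/C + R·V̇ + PEEP.
PIP = 500/62.5 + 17.8×0.45 + 2 = 8.0 + 8.01 + 2 = 18.01 cmH2O.

18.0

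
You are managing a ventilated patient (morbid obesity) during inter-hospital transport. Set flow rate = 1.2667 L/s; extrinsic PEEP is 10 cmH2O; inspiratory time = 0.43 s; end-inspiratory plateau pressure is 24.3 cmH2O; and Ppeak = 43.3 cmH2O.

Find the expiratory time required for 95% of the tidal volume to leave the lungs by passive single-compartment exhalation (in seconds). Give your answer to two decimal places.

1.71

Vt = flow × Ti = 1.2667 L/s × 0.43 s × 1000 mL/L = 544.68 mL.
R = (PIP − Pplat)/V̇ = (43.3 − 24.3) / 1.2667 = 19.0/1.2667 = 15.0 cmH2O·s/L.
C = Vt/(Pplat − PEEP) = 544.68 / (24.3 − 10) = 544.68/14.3 = 38.09 mL/cmH2O.
τ = R × C = 15.0 × 0.03809 L/cmH2O = 0.5714 s.
t = −τ·ln(1 − 0.95) = −0.5714·ln(0.05) = 1.712 s.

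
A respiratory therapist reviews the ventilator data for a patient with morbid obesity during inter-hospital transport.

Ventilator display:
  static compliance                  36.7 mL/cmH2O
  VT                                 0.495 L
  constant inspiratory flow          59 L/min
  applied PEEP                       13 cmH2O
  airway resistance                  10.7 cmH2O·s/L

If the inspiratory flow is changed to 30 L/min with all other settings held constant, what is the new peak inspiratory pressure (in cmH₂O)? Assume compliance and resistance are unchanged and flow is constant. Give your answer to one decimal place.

Flow: 59 L/min ÷ 60 = 0.9833 L/s.
New flow: 30 L/min ÷ 60 = 0.5 L/s.
PIP = Vt/C + R·V̇ + PEEP (constant-flow equation of motion).
Only the resistive term changes: ΔPIP = R × ΔV̇ = 10.7 × (0.5 − 0.9833) = 10.7 × -0.4833 = -5.171 cmH2O.
Original PIP = 495/36.7 + 10.7×0.9833 + 13 = 37.009 cmH2O; new PIP = 37.009 + (-5.171) = 31.838 cmH2O.

31.8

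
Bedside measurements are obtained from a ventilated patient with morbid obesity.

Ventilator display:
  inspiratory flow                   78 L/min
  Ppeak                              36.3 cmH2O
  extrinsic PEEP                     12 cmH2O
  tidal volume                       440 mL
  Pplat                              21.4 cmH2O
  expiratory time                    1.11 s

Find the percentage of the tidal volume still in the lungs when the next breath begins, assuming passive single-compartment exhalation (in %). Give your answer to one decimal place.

Flow: 78 L/min ÷ 60 = 1.3 L/s.
R = (PIP − Pplat)/V̇ = (36.3 − 21.4) / 1.3 = 14.9/1.3 = 11.462 cmH2O·s/L.
C = Vt/(Pplat − PEEP) = 440.0 / (21.4 − 12) = 440.0/9.4 = 46.809 mL/cmH2O.
τ = R × C = 11.462 × 0.04681 L/cmH2O = 0.5365 s.
Fraction remaining at end-expiration = e^(−Te/τ) = e^(−1.11/0.5365) = 0.1263 → 12.63%.

12.6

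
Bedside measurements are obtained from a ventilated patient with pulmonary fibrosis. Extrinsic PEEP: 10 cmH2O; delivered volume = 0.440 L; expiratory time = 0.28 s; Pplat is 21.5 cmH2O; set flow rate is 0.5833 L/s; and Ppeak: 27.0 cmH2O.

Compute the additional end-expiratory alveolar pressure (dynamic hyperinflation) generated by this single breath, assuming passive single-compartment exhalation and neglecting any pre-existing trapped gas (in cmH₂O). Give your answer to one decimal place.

R = (PIP − Pplat)/V̇ = (27.0 − 21.5) / 0.5833 = 5.5/0.5833 = 9.429 cmH2O·s/L.
C = Vt/(Pplat − PEEP) = 440.0 / (21.5 − 10) = 440.0/11.5 = 38.261 mL/cmH2O.
τ = R × C = 9.429 × 0.03826 L/cmH2O = 0.3608 s.
Fraction remaining = e^(−Te/τ) = e^(−0.28/0.3608) = 0.4602; trapped volume = 440.0 × 0.4602 = 202.49 mL.
Additional alveolar pressure from trapping ≈ V_trapped / C = 202.49 / 38.261 = 5.292 cmH2O.

5.3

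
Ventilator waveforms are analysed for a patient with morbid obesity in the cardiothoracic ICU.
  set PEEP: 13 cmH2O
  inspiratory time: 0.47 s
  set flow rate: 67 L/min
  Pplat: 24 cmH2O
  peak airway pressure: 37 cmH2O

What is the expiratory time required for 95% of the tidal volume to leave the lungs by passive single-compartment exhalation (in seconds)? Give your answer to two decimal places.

Flow: 67 L/min ÷ 60 = 1.1167 L/s.
Vt = flow × Ti = 1.1167 L/s × 0.47 s × 1000 mL/L = 524.85 mL.
R = (PIP − Pplat)/V̇ = (37 − 24) / 1.1167 = 13.0/1.1167 = 11.641 cmH2O·s/L.
C = Vt/(Pplat − PEEP) = 524.85 / (24 − 13) = 524.85/11.0 = 47.714 mL/cmH2O.
τ = R × C = 11.641 × 0.04771 L/cmH2O = 0.5554 s.
t = −τ·ln(1 − 0.95) = −0.5554·ln(0.05) = 1.664 s.

1.66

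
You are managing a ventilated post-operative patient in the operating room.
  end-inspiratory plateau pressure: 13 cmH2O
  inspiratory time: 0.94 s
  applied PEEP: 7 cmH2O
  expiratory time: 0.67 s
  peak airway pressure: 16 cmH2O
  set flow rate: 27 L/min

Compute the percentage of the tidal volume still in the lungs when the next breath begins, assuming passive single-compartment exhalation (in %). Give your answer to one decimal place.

Flow: 27 L/min ÷ 60 = 0.45 L/s.
Vt = flow × Ti = 0.45 L/s × 0.94 s × 1000 mL/L = 423.0 mL.
R = (PIP − Pplat)/V̇ = (16 − 13) / 0.45 = 3.0/0.45 = 6.667 cmH2O·s/L.
C = Vt/(Pplat − PEEP) = 423.0 / (13 − 7) = 423.0/6.0 = 70.5 mL/cmH2O.
τ = R × C = 6.667 × 0.0705 L/cmH2O = 0.47 s.
Fraction remaining at end-expiration = e^(−Te/τ) = e^(−0.67/0.47) = 0.2404 → 24.04%.

24.0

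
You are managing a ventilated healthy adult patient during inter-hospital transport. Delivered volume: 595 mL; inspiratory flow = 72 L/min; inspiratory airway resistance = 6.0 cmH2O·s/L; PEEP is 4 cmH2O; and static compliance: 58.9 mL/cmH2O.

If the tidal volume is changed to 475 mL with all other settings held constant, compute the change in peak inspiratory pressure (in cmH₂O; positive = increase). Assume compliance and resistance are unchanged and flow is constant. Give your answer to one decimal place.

PIP = Vt/C + R·V̇ + PEEP (constant-flow equation of motion).
Only the elastic term changes: ΔPIP = ΔVt / C = (475 − 595) / 58.9 = -2.037 cmH2O.

-2.0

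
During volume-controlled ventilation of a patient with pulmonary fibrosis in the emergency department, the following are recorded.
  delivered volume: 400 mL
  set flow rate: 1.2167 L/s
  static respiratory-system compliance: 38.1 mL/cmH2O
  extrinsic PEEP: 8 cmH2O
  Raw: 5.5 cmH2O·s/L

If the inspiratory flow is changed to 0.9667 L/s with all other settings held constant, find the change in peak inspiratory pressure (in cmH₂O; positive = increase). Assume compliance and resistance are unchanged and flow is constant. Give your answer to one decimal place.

-1.4

PIP = Vt/C + R·V̇ + PEEP (constant-flow equation of motion).
Only the resistive term changes: ΔPIP = R × ΔV̇ = 5.5 × (0.9667 − 1.2167) = 5.5 × -0.25 = -1.375 cmH2O.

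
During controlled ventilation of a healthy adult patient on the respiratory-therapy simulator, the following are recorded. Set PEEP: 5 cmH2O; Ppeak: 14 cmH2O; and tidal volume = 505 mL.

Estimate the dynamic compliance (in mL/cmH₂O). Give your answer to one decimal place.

56.1

Dynamic compliance = Vt / (PIP − PEEP) = 505 / (14 − 5) = 505 / 9.0 = 56.111 mL/cmH2O.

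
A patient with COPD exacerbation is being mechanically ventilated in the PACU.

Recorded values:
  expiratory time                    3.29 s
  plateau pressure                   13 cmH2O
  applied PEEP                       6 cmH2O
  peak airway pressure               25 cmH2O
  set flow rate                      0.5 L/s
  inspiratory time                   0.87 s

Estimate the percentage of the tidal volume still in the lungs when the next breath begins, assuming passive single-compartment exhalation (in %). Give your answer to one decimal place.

11.0

Vt = flow × Ti = 0.5 L/s × 0.87 s × 1000 mL/L = 435.0 mL.
R = (PIP − Pplat)/V̇ = (25 − 13) / 0.5 = 12.0/0.5 = 24.0 cmH2O·s/L.
C = Vt/(Pplat − PEEP) = 435.0 / (13 − 6) = 435.0/7.0 = 62.143 mL/cmH2O.
τ = R × C = 24.0 × 0.06214 L/cmH2O = 1.491 s.
Fraction remaining at end-expiration = e^(−Te/τ) = e^(−3.29/1.491) = 0.1101 → 11.01%.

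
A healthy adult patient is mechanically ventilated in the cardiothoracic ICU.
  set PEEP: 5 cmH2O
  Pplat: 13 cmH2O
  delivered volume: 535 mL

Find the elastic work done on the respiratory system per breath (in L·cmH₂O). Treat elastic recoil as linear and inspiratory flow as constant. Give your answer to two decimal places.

Elastic work ≈ ½ × (Pplat − PEEP) × Vt = 0.5 × (13 − 5) × 0.535 L = 0.5 × 8.0 × 0.535 = 2.14 L·cmH2O.

2.14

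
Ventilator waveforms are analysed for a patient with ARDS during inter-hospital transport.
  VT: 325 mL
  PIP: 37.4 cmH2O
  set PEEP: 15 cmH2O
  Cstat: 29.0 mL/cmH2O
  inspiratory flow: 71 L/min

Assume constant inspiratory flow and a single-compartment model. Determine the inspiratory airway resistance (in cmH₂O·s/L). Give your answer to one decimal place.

Flow: 71 L/min ÷ 60 = 1.1833 L/s.
Equation of motion (constant flow): PIP = Vt/C + R·V̇ + PEEP.
R·V̇ = PIP − Vt/C − PEEP = 37.4 − 325/29.0 − 15 = 37.4 − 11.207 − 15 = 11.193 cmH2O.
R = 11.193 / 1.1833 = 9.459 cmH2O·s/L.

9.5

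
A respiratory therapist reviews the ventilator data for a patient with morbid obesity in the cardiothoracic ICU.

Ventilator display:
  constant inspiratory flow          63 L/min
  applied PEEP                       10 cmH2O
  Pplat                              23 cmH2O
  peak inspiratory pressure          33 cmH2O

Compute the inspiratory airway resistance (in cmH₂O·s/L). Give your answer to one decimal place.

Flow: 63 L/min ÷ 60 = 1.05 L/s.
Raw = (PIP − Pplat) / flow = (33 − 23) / 1.05 = 10.0 / 1.05 = 9.524 cmH2O·s/L.

9.5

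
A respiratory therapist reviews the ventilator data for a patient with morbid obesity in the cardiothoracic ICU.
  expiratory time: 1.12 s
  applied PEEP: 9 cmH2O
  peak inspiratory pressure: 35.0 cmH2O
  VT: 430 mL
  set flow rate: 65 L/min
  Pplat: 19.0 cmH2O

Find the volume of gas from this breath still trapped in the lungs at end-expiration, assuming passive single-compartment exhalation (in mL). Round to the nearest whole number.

Flow: 65 L/min ÷ 60 = 1.0833 L/s.
R = (PIP − Pplat)/V̇ = (35.0 − 19.0) / 1.0833 = 16.0/1.0833 = 14.77 cmH2O·s/L.
C = Vt/(Pplat − PEEP) = 430.0 / (19.0 − 9) = 430.0/10.0 = 43.0 mL/cmH2O.
τ = R × C = 14.77 × 0.043 L/cmH2O = 0.6351 s.
Fraction remaining = e^(−Te/τ) = e^(−1.12/0.6351) = 0.1714.
Trapped volume = 430.0 × 0.1714 = 73.702 mL.

74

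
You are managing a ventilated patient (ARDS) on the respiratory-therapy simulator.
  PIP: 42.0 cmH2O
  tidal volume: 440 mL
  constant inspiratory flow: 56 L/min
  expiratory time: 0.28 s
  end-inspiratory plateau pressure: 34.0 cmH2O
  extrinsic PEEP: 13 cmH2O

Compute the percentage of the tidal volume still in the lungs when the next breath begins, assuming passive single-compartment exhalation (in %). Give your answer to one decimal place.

21.0

Flow: 56 L/min ÷ 60 = 0.9333 L/s.
R = (PIP − Pplat)/V̇ = (42.0 − 34.0) / 0.9333 = 8.0/0.9333 = 8.572 cmH2O·s/L.
C = Vt/(Pplat − PEEP) = 440.0 / (34.0 − 13) = 440.0/21.0 = 20.952 mL/cmH2O.
τ = R × C = 8.572 × 0.02095 L/cmH2O = 0.1796 s.
Fraction remaining at end-expiration = e^(−Te/τ) = e^(−0.28/0.1796) = 0.2103 → 21.03%.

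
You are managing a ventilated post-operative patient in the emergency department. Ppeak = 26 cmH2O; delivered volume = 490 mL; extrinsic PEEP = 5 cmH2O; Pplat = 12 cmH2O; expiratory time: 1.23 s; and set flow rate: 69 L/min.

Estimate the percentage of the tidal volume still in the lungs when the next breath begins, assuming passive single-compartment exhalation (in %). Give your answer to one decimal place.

Flow: 69 L/min ÷ 60 = 1.15 L/s.
R = (PIP − Pplat)/V̇ = (26 − 12) / 1.15 = 14.0/1.15 = 12.174 cmH2O·s/L.
C = Vt/(Pplat − PEEP) = 490.0 / (12 − 5) = 490.0/7.0 = 70.0 mL/cmH2O.
τ = R × C = 12.174 × 0.07 L/cmH2O = 0.8522 s.
Fraction remaining at end-expiration = e^(−Te/τ) = e^(−1.23/0.8522) = 0.2361 → 23.61%.

23.6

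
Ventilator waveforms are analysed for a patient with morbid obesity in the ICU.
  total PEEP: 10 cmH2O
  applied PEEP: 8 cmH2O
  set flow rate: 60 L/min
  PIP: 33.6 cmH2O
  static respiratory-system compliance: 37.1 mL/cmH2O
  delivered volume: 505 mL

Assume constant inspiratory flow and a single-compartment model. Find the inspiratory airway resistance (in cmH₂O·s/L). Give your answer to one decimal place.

10.0

Flow: 60 L/min ÷ 60 = 1 L/s.
Total PEEP = 10 cmH2O (set 8 + intrinsic 2); this is the baseline alveolar pressure.
Equation of motion (constant flow): PIP = Vt/C + R·V̇ + PEEP.
R·V̇ = PIP − Vt/C − PEEP = 33.6 − 505/37.1 − 10 = 33.6 − 13.612 − 10 = 9.988 cmH2O.
R = 9.988 / 1 = 9.988 cmH2O·s/L.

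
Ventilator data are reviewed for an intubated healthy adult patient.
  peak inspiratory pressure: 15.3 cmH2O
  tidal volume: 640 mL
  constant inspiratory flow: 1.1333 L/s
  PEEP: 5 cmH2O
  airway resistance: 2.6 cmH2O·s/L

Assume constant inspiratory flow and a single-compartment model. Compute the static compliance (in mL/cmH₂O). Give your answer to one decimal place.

87.0

Equation of motion (constant flow): PIP = Vt/C + R·V̇ + PEEP.
Vt/C = PIP − R·V̇ − PEEP = 15.3 − 2.6×1.1333 − 5 = 15.3 − 2.947 − 5 = 7.353 cmH2O.
C = Vt / 7.353 = 640 / 7.353 = 87.039 mL/cmH2O.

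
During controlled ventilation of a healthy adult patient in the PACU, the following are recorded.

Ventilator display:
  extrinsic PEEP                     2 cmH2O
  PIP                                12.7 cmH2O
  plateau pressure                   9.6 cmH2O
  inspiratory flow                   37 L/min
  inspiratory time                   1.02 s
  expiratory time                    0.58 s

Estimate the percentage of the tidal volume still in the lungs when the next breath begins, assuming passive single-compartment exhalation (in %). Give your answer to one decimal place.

24.8

Flow: 37 L/min ÷ 60 = 0.6167 L/s.
Vt = flow × Ti = 0.6167 L/s × 1.02 s × 1000 mL/L = 629.03 mL.
R = (PIP − Pplat)/V̇ = (12.7 − 9.6) / 0.6167 = 3.1/0.6167 = 5.027 cmH2O·s/L.
C = Vt/(Pplat − PEEP) = 629.03 / (9.6 − 2) = 629.03/7.6 = 82.767 mL/cmH2O.
τ = R × C = 5.027 × 0.08277 L/cmH2O = 0.4161 s.
Fraction remaining at end-expiration = e^(−Te/τ) = e^(−0.58/0.4161) = 0.2481 → 24.81%.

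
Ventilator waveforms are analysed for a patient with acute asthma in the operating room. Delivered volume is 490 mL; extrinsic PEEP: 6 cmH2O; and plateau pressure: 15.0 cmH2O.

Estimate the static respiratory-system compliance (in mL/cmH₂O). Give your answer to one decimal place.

54.4

Cstat = Vt / (Pplat − PEEP) = 490 / (15.0 − 6) = 490 / 9.0 = 54.444 mL/cmH2O.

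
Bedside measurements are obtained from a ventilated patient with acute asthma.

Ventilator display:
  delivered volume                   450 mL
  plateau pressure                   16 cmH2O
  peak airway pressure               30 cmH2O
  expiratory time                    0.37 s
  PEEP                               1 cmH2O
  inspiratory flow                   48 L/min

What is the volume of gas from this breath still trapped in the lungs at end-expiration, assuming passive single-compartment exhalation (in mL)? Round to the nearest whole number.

222

Flow: 48 L/min ÷ 60 = 0.8 L/s.
R = (PIP − Pplat)/V̇ = (30 − 16) / 0.8 = 14.0/0.8 = 17.5 cmH2O·s/L.
C = Vt/(Pplat − PEEP) = 450.0 / (16 − 1) = 450.0/15.0 = 30.0 mL/cmH2O.
τ = R × C = 17.5 × 0.03 L/cmH2O = 0.525 s.
Fraction remaining = e^(−Te/τ) = e^(−0.37/0.525) = 0.4942.
Trapped volume = 450.0 × 0.4942 = 222.39 mL.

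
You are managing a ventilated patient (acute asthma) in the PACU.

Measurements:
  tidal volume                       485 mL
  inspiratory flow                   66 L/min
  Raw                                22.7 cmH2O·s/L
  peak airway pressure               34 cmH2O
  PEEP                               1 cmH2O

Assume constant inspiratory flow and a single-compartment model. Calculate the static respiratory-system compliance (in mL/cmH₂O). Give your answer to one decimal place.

Flow: 66 L/min ÷ 60 = 1.1 L/s.
Equation of motion (constant flow): PIP = Vt/C + R·V̇ + PEEP.
Vt/C = PIP − R·V̇ − PEEP = 34 − 22.7×1.1 − 1 = 34 − 24.97 − 1 = 8.03 cmH2O.
C = Vt / 8.03 = 485 / 8.03 = 60.399 mL/cmH2O.

60.4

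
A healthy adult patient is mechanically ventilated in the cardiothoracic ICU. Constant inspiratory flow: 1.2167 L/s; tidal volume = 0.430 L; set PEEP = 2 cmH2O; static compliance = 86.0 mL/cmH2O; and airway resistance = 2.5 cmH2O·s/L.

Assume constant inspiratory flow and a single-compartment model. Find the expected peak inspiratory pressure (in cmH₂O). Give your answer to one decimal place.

10.0

Equation of motion (constant flow): PIP = Vt/C + R·V̇ + PEEP.
PIP = 430/86.0 + 2.5×1.2167 + 2 = 5.0 + 3.042 + 2 = 10.042 cmH2O.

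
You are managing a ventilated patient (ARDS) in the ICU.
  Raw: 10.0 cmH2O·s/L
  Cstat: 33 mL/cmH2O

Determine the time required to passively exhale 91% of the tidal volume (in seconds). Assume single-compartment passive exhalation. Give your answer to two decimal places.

τ = R × C = 10.0 × 33 mL/cmH2O = 10.0 × 0.033 L/cmH2O = 0.33 s.
Exhaled fraction f = 1 − e^(−t/τ) → t = −τ·ln(1 − f) = −0.33·ln(0.09) = 0.7946 s.

0.79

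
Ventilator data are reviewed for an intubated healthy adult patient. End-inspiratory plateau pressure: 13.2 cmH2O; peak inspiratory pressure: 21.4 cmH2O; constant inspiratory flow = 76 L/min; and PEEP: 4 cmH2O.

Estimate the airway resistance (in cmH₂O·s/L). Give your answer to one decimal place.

Flow: 76 L/min ÷ 60 = 1.2667 L/s.
Raw = (PIP − Pplat) / flow = (21.4 − 13.2) / 1.2667 = 8.2 / 1.2667 = 6.474 cmH2O·s/L.

6.5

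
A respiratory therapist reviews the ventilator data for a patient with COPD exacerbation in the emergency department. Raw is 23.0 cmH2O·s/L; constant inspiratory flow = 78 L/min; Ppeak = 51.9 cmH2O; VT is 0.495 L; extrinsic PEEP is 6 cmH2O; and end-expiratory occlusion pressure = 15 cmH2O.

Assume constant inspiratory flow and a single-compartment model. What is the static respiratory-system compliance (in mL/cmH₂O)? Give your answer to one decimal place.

70.7

Flow: 78 L/min ÷ 60 = 1.3 L/s.
Total PEEP = 15 cmH2O (set 6 + intrinsic 9); this is the baseline alveolar pressure.
Equation of motion (constant flow): PIP = Vt/C + R·V̇ + PEEP.
Vt/C = PIP − R·V̇ − PEEP = 51.9 − 23.0×1.3 − 15 = 51.9 − 29.9 − 15 = 7.0 cmH2O.
C = Vt / 7.0 = 495 / 7.0 = 70.714 mL/cmH2O.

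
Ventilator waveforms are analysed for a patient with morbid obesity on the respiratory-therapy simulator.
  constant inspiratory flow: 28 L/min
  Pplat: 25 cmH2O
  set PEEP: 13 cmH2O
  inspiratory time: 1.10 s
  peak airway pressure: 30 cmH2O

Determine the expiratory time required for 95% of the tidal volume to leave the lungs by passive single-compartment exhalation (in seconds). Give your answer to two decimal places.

Flow: 28 L/min ÷ 60 = 0.4667 L/s.
Vt = flow × Ti = 0.4667 L/s × 1.10 s × 1000 mL/L = 513.37 mL.
R = (PIP − Pplat)/V̇ = (30 − 25) / 0.4667 = 5.0/0.4667 = 10.714 cmH2O·s/L.
C = Vt/(Pplat − PEEP) = 513.37 / (25 − 13) = 513.37/12.0 = 42.781 mL/cmH2O.
τ = R × C = 10.714 × 0.04278 L/cmH2O = 0.4583 s.
t = −τ·ln(1 − 0.95) = −0.4583·ln(0.05) = 1.373 s.

1.37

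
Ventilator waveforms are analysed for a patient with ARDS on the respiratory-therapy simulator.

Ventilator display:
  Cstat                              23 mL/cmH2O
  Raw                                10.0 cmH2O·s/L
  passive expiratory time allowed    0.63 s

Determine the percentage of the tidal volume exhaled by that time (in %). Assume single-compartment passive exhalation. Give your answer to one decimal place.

τ = R × C = 10.0 × 23 mL/cmH2O = 10.0 × 0.023 L/cmH2O = 0.23 s.
Passive exhalation: V(t)/V₀ = e^(−t/τ) = e^(−0.63/0.23) = 0.06463.
Fraction exhaled = 1 − 0.06463 = 0.9354 → 93.54%.

93.5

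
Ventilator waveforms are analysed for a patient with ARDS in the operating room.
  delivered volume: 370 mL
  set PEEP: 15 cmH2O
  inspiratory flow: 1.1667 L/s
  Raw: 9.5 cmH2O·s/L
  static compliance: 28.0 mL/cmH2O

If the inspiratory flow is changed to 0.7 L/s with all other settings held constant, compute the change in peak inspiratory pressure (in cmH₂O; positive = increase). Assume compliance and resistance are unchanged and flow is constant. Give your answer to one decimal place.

-4.4

PIP = Vt/C + R·V̇ + PEEP (constant-flow equation of motion).
Only the resistive term changes: ΔPIP = R × ΔV̇ = 9.5 × (0.7 − 1.1667) = 9.5 × -0.4667 = -4.434 cmH2O.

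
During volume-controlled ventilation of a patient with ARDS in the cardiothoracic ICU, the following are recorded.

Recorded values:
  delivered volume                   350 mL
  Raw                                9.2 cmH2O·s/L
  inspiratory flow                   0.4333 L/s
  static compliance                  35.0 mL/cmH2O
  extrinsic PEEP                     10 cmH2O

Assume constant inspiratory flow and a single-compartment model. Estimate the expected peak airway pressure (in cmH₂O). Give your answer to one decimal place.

24.0

Equation of motion (constant flow): PIP = Vt/C + R·V̇ + PEEP.
PIP = 350/35.0 + 9.2×0.4333 + 10 = 10.0 + 3.986 + 10 = 23.986 cmH2O.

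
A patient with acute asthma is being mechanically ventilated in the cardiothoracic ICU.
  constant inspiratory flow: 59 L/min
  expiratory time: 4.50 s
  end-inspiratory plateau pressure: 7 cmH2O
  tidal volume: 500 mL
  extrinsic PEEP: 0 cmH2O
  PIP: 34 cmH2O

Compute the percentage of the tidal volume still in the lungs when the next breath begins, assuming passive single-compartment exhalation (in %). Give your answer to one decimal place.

10.1

Flow: 59 L/min ÷ 60 = 0.9833 L/s.
R = (PIP − Pplat)/V̇ = (34 − 7) / 0.9833 = 27.0/0.9833 = 27.459 cmH2O·s/L.
C = Vt/(Pplat − PEEP) = 500.0 / (7 − 0) = 500.0/7.0 = 71.429 mL/cmH2O.
τ = R × C = 27.459 × 0.07143 L/cmH2O = 1.961 s.
Fraction remaining at end-expiration = e^(−Te/τ) = e^(−4.50/1.961) = 0.1008 → 10.08%.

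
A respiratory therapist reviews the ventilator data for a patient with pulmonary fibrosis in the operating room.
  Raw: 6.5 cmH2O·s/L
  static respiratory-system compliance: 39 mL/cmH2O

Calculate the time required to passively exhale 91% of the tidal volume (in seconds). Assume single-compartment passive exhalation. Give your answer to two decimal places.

τ = R × C = 6.5 × 39 mL/cmH2O = 6.5 × 0.039 L/cmH2O = 0.2535 s.
Exhaled fraction f = 1 − e^(−t/τ) → t = −τ·ln(1 − f) = −0.2535·ln(0.09) = 0.6104 s.

0.61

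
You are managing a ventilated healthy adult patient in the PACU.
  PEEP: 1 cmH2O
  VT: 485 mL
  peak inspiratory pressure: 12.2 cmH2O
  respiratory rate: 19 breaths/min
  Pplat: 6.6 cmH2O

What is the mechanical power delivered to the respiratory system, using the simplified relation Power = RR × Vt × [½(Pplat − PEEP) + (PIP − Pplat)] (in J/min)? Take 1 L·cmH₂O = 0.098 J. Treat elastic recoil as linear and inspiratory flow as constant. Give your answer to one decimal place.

Per-breath work = Vt × [½(Pplat−PEEP) + (PIP−Pplat)] = 0.485 × [0.5×5.6 + 5.6] = 0.485 × 8.4 = 4.074 L·cmH2O.
Power = 19 × 4.074 = 77.406 L·cmH2O/min.
× 0.098 J/(L·cmH2O) → 7.586 J/min.

7.6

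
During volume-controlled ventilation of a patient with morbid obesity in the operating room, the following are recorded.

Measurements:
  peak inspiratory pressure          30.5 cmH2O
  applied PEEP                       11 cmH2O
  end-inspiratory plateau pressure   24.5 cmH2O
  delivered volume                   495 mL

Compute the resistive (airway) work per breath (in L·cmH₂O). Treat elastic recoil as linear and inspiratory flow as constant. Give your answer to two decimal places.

2.97

With constant inspiratory flow the resistive pressure is constant at PIP − Pplat = 30.5 − 24.5 = 6.0 cmH2O, so resistive work = 6.0 × 0.495 = 2.97 L·cmH2O.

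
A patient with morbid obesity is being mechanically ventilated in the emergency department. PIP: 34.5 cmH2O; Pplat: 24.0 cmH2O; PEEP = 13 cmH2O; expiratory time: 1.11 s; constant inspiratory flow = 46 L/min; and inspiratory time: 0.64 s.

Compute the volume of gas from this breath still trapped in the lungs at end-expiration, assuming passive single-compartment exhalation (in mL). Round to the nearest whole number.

80

Flow: 46 L/min ÷ 60 = 0.7667 L/s.
Vt = flow × Ti = 0.7667 L/s × 0.64 s × 1000 mL/L = 490.69 mL.
R = (PIP − Pplat)/V̇ = (34.5 − 24.0) / 0.7667 = 10.5/0.7667 = 13.695 cmH2O·s/L.
C = Vt/(Pplat − PEEP) = 490.69 / (24.0 − 13) = 490.69/11.0 = 44.608 mL/cmH2O.
τ = R × C = 13.695 × 0.04461 L/cmH2O = 0.6109 s.
Fraction remaining = e^(−Te/τ) = e^(−1.11/0.6109) = 0.1625.
Trapped volume = 490.69 × 0.1625 = 79.737 mL.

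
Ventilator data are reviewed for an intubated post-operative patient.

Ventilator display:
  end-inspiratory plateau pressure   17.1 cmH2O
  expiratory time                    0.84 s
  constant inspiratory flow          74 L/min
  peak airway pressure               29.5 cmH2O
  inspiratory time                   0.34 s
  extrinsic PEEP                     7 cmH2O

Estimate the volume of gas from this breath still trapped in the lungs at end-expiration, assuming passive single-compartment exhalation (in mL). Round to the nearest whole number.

Flow: 74 L/min ÷ 60 = 1.2333 L/s.
Vt = flow × Ti = 1.2333 L/s × 0.34 s × 1000 mL/L = 419.32 mL.
R = (PIP − Pplat)/V̇ = (29.5 − 17.1) / 1.2333 = 12.4/1.2333 = 10.054 cmH2O·s/L.
C = Vt/(Pplat − PEEP) = 419.32 / (17.1 − 7) = 419.32/10.1 = 41.517 mL/cmH2O.
τ = R × C = 10.054 × 0.04152 L/cmH2O = 0.4174 s.
Fraction remaining = e^(−Te/τ) = e^(−0.84/0.4174) = 0.1337.
Trapped volume = 419.32 × 0.1337 = 56.063 mL.

56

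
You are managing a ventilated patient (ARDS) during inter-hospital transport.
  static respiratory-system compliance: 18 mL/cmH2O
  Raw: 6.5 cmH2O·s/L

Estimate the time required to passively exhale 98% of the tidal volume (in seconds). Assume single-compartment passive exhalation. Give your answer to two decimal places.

τ = R × C = 6.5 × 18 mL/cmH2O = 6.5 × 0.018 L/cmH2O = 0.117 s.
Exhaled fraction f = 1 − e^(−t/τ) → t = −τ·ln(1 − f) = −0.117·ln(0.02) = 0.4577 s.

0.46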